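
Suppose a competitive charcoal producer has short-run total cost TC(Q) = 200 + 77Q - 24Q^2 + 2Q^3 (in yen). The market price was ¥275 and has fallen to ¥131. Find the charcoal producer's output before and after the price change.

Output falls from 11 to 9

AVC = 77 - 24Q + 2Q^2, minimized at Q = 6 where min AVC = ¥5. MC = 77 - 48Q + 6Q^2.
At P = ¥275 ≥ min AVC, set P = MC on the rising branch: Q = 11.
At P = ¥131 ≥ min AVC, set P = MC: Q = 9. The firm stays open but cuts output.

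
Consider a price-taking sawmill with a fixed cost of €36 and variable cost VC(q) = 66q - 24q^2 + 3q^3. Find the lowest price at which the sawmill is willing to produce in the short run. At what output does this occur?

€18 per unit, at q = 4

The firm shuts down when price falls below the minimum of average variable cost. AVC = VC/q = 66 - 24q + 3q^2.
At the minimum of AVC, MC = AVC. MC = 66 - 48q + 9q^2; setting MC = AVC gives 6q^2 - 24q = 0, so q = 4. min AVC = 18.
So the shutdown price is €18.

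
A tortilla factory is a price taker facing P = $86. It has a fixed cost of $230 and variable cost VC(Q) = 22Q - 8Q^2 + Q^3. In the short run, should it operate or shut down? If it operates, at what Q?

Produce at Q = 8

Variable cost is VC = 22Q - 8Q^2 + Q^3, so AVC = VC/Q = 22 - 8Q + Q^2 and MC = dTC/dQ = 22 - 16Q + 3Q^2.
AVC is minimized where dAVC/dQ = -8 + 2Q = 0, at Q = 4; min AVC = 22 - 8·4 + 4^2 = $6.
Because $86 ≥ $6, revenue can cover variable cost; the firm operates.
Solving P = MC: -64 - 16Q + 3Q^2 = 0 ⇒ Q = -8/3 or 8. On the upward-sloping branch, Q* = 8.
Check: AVC at Q = 8 is $22 ≤ P, so revenue covers variable cost.
Profit = P·Q − TC = 86·8 − 406 = $282.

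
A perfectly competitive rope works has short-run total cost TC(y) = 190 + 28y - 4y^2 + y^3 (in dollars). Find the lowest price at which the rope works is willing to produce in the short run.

$24 per unit

The shutdown price is the minimum of AVC. VC = 28y - 4y^2 + y^3, so AVC = 28 - 4y + y^2.
dAVC/dy = -4 + 2y = 0 gives y = 2. min AVC = 28 - 4·2 + 2^2 = 24.
For P < $24 the firm produces nothing.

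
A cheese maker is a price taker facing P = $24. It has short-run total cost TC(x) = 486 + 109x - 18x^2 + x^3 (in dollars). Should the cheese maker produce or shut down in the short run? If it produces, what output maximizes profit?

Shut down

From TC, MC = TC'(x) = 109 - 36x + 3x^2 and AVC = VC/x = 109 - 18x + x^2.
The AVC parabola has its vertex at x = 18/2 = 9, where AVC = 109 - 18·9 + 9^2 = $28.
P = $24 lies below min AVC = $28; no output level covers variable cost.
Best response: produce nothing and absorb the $486 fixed cost.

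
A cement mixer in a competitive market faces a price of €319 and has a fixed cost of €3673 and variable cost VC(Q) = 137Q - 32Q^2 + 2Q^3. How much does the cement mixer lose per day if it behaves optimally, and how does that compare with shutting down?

Profit = -€293 at Q = 13

AVC = 137 - 32Q + 2Q^2 has its minimum €9 at Q = 8; price €319 clears that bar, so the firm operates.
With MC = 137 - 64Q + 6Q^2, P = MC on the upward-sloping part at Q* = 13.
TR = 319·13 = 4147. TC = 3673 + 767 = 4440. Profit = 4147 − 4440 = -€293.
By producing, the firm covers all variable cost plus €3380 of fixed cost; shutting down would lose the full €3673.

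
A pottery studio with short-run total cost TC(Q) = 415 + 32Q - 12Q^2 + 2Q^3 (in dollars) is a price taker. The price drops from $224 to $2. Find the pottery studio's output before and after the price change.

Output falls from 8 to 0 (the firm shuts down)

MC = 32 - 24Q + 6Q^2; the shutdown threshold is min AVC = $14 (at Q = 3).
With P = $224 above the shutdown price, P = MC gives Q = 8.
At P = $2 < min AVC = $14, price no longer covers variable cost at any output, so the firm shuts down: Q = 0.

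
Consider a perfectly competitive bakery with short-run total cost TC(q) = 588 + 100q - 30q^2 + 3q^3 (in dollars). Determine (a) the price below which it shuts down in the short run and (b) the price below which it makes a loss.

Shutdown price = $25; break-even price = $121

AVC = 100 - 30q + 3q^2; minimized at q = 5, giving min AVC = $25. That is the shutdown price.
ATC = 588/q + 100 - 30q + 3q^2. Setting dATC/dq = −588/q^2 − 30 + 6q = 0 gives q = 7 (since 6·7^3 − 30·7^2 = 588).
min ATC = 588/7 + 100 − 30·7 + 3·7^2 = $121. That is the break-even price.
For $25 ≤ P < $121 the firm produces at a loss; below $25 it shuts down.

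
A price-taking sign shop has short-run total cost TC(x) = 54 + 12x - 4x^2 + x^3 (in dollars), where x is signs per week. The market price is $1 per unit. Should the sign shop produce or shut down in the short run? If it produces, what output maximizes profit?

Shut down

Variable cost is VC = 12x - 4x^2 + x^3, so AVC = VC/x = 12 - 4x + x^2 and MC = dTC/dx = 12 - 8x + 3x^2.
The AVC parabola has its vertex at x = 4/2 = 2, where AVC = 12 - 4·2 + 2^2 = $8.
P = $1 lies below min AVC = $8; no output level covers variable cost.
The firm minimizes its loss by shutting down and losing only its fixed cost of $54.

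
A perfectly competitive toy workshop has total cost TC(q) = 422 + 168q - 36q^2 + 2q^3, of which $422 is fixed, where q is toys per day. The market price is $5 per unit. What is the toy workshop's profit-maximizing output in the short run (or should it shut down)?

From TC, MC = TC'(q) = 168 - 72q + 6q^2 and AVC = VC/q = 168 - 36q + 2q^2.
The AVC parabola has its vertex at q = 36/4 = 9, where AVC = 168 - 36·9 + 2·9^2 = $6.
P = $5 lies below min AVC = $6; no output level covers variable cost.
Best response: produce nothing and absorb the $422 fixed cost.

Shut down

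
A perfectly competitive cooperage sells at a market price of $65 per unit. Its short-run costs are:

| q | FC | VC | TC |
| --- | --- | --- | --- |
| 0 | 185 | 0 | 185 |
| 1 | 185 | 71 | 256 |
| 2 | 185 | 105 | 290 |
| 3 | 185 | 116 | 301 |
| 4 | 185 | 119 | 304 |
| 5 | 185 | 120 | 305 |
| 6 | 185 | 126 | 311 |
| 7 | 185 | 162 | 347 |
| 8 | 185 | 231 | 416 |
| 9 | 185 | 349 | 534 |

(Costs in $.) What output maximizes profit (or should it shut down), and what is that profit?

Tabulate TR − TC: q=0: -185; q=1: -191; q=2: -160; q=3: -106; q=4: -44; q=5: 20; q=6: 79; q=7: 108; q=8: 104; q=9: 51.
Profit is maximized at q = 7. AVC there is 162/7 = $23.14 ≤ P, so producing beats shutting down (which would give -$185).

q = 7; profit = $108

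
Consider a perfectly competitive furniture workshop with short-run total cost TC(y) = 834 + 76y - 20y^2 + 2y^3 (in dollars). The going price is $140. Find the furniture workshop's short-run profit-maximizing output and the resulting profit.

Profit = -$66 at y = 8

AVC = 76 - 20y + 2y^2; min AVC = $26 at y = 5. Since P = $140 ≥ min AVC, the firm produces.
MC = 76 - 40y + 6y^2. Setting P = MC and taking the root on the rising branch gives y* = 8.
TR = 140·8 = 1120. TC = 834 + 352 = 1186. Profit = 1120 − 1186 = -$66.
Shutting down would mean losing the fixed cost of $834, so operating at a loss of $66 is better by $768.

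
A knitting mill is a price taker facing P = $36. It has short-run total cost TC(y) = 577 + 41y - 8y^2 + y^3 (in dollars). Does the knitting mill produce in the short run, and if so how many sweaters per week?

Variable cost is VC = 41y - 8y^2 + y^3, so AVC = VC/y = 41 - 8y + y^2 and MC = dTC/dy = 41 - 16y + 3y^2.
The AVC parabola has its vertex at y = 8/2 = 4, where AVC = 41 - 8·4 + 4^2 = $25.
Because $36 ≥ $25, revenue can cover variable cost; the firm operates.
Solving P = MC: 5 - 16y + 3y^2 = 0 ⇒ y = 1/3 or 5. On the upward-sloping branch, y* = 5.
Check: AVC at y = 5 is $26 ≤ P, so revenue covers variable cost.
Profit = P·y − TC = 36·5 − 707 = -$527, a loss, but smaller than the $577 fixed cost the firm would lose by shutting down.

Produce at y = 5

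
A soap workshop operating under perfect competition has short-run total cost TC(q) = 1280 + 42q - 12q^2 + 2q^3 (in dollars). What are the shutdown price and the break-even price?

Shutdown price = $24; break-even price = $234

AVC = 42 - 12q + 2q^2; minimized at q = 3, giving min AVC = $24. That is the shutdown price.
ATC = 1280/q + 42 - 12q + 2q^2. Setting dATC/dq = −1280/q^2 − 12 + 4q = 0 gives q = 8 (since 4·8^3 − 12·8^2 = 1280).
min ATC = 1280/8 + 42 − 12·8 + 2·8^2 = $234. That is the break-even price.
For $24 ≤ P < $234 the firm produces at a loss; below $24 it shuts down.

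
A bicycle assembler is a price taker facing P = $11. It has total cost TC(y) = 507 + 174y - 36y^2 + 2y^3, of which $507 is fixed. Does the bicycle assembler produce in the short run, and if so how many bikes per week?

Variable cost is VC = 174y - 36y^2 + 2y^3, so AVC = VC/y = 174 - 36y + 2y^2 and MC = dTC/dy = 174 - 72y + 6y^2.
AVC is minimized where dAVC/dy = -36 + 4y = 0, at y = 9; min AVC = 174 - 36·9 + 2·9^2 = $12.
P = $11 lies below min AVC = $12; no output level covers variable cost.
Shutting down limits the loss to fixed cost, $507.

Shut down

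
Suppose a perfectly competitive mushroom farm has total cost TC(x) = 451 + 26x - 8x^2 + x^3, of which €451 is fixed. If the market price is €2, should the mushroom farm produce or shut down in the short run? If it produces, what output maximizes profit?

Shut down

From TC, MC = TC'(x) = 26 - 16x + 3x^2 and AVC = VC/x = 26 - 8x + x^2.
AVC hits its minimum where MC = AVC, at x = 4, giving min AVC = 26 - 8·4 + 4^2 = €10.
P = €2 lies below min AVC = €10; no output level covers variable cost.
Best response: produce nothing and absorb the €451 fixed cost.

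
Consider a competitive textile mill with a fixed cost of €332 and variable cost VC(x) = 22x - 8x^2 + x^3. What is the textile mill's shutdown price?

Short-run supply begins at min AVC. From VC = 22x - 8x^2 + x^3, AVC = 22 - 8x + x^2.
At the minimum of AVC, MC = AVC. MC = 22 - 16x + 3x^2; setting MC = AVC gives 2x^2 - 8x = 0, so x = 4. min AVC = 6.
For P < €6 the firm produces nothing.

€6 per unit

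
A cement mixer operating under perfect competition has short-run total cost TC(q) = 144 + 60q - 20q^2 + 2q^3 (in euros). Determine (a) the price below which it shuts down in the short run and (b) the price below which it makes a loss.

Shutdown price = €10; break-even price = €36

Shutdown price = min AVC. AVC = 60 - 20q + 2q^2, with vertex at q = 5 and minimum €10.
ATC = 144/q + 60 - 20q + 2q^2. Setting dATC/dq = −144/q^2 − 20 + 4q = 0 gives q = 6 (since 4·6^3 − 20·6^2 = 144).
min ATC = 144/6 + 60 − 20·6 + 2·6^2 = €36. That is the break-even price.
Between these two prices the firm operates at a loss; above €36 it earns a profit.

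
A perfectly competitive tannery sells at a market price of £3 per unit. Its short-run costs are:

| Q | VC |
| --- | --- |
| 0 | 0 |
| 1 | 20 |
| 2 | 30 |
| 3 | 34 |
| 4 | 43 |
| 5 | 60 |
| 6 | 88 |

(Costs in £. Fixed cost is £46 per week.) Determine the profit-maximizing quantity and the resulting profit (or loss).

Profit at each row (π = 3Q − TC): Q=0: -46; Q=1: -63; Q=2: -70; Q=3: -71; Q=4: -77; Q=5: -91; Q=6: -116.
Profit is highest at Q = 0. Equivalently, the lowest AVC in the table is 43/4 ≈ £10.75 at Q = 4, and P = £3 falls below it — price never covers variable cost, so the firm shuts down and loses only its fixed cost.

Q = 0 (shut down); profit = -£46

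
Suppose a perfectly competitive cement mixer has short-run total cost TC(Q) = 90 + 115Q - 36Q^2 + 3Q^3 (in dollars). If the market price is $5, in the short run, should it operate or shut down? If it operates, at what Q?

Strip out fixed cost: VC = 115Q - 36Q^2 + 3Q^3. Then AVC = 115 - 36Q + 3Q^2 and MC = 115 - 72Q + 9Q^2.
The AVC parabola has its vertex at Q = 36/6 = 6, where AVC = 115 - 36·6 + 3·6^2 = $7.
P = $5 lies below min AVC = $7; no output level covers variable cost.
The firm minimizes its loss by shutting down and losing only its fixed cost of $90.

Shut down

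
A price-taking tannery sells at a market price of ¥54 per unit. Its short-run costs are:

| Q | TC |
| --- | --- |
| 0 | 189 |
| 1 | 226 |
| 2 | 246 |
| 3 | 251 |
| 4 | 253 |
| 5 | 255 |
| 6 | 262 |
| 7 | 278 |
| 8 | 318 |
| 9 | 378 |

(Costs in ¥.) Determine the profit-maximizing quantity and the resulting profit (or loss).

Tabulate TR − TC: Q=0: -189; Q=1: -172; Q=2: -138; Q=3: -89; Q=4: -37; Q=5: 15; Q=6: 62; Q=7: 100; Q=8: 114; Q=9: 108.
Profit is maximized at Q = 8. AVC there is 129/8 = ¥16.12 ≤ P, so producing beats shutting down (which would give -¥189).

Q = 8; profit = ¥114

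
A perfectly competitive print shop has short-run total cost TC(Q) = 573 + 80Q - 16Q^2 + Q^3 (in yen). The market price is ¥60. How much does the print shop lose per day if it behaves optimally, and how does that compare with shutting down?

AVC = 80 - 16Q + Q^2 has its minimum ¥16 at Q = 8; price ¥60 clears that bar, so the firm operates.
With MC = 80 - 32Q + 3Q^2, P = MC on the upward-sloping part at Q* = 10.
TR = 60·10 = 600. TC = 573 + 200 = 773. Profit = 600 − 773 = -¥173.
That loss of ¥173 beats the ¥573 the firm would lose by shutting down; producing recovers ¥400 of fixed cost.

Profit = -¥173 at Q = 10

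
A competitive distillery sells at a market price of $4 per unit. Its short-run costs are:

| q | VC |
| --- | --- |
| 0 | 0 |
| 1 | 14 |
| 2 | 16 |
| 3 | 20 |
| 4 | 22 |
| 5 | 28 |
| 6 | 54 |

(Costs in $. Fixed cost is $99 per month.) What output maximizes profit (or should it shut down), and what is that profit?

Compute π = P·q − TC at each output: q=0: -99; q=1: -109; q=2: -107; q=3: -107; q=4: -105; q=5: -107; q=6: -129.
Profit is highest at q = 0. Equivalently, the lowest AVC in the table is 22/4 ≈ $5.50 at q = 4, and P = $4 falls below it — price never covers variable cost, so the firm shuts down and loses only its fixed cost.

q = 0 (shut down); profit = -$99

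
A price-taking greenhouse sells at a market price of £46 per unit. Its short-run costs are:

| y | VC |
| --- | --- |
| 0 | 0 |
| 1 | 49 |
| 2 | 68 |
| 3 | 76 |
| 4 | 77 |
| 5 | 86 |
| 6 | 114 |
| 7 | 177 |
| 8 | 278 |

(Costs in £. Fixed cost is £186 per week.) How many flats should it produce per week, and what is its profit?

Profit at each row (π = 46y − TC): y=0: -186; y=1: -189; y=2: -162; y=3: -124; y=4: -79; y=5: -42; y=6: -24; y=7: -41; y=8: -96.
Profit is maximized at y = 6. AVC there is 114/6 = £19 ≤ P, so producing beats shutting down (which would give -£186).

y = 6; profit = -£24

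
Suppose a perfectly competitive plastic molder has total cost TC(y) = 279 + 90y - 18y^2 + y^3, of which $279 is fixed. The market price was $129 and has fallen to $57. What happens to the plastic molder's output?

Output falls from 13 to 11

MC = 90 - 36y + 3y^2; the shutdown threshold is min AVC = $9 (at y = 9).
At P = $129 ≥ min AVC, set P = MC on the rising branch: y = 13.
At P = $57 ≥ min AVC, set P = MC: y = 11. The firm stays open but cuts output.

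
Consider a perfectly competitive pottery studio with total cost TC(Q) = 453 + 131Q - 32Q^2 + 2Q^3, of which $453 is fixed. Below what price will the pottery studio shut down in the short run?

$3 per unit

The firm shuts down when price falls below the minimum of average variable cost. AVC = VC/Q = 131 - 32Q + 2Q^2.
dAVC/dQ = -32 + 4Q = 0 gives Q = 8. min AVC = 131 - 32·8 + 2·8^2 = 3.
For P < $3 the firm produces nothing.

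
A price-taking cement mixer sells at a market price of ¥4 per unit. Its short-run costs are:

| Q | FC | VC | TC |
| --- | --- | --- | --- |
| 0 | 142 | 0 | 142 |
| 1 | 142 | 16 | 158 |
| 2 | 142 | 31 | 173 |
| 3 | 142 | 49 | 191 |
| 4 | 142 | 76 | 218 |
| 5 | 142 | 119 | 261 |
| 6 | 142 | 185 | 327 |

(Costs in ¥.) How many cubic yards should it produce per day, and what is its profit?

Tabulate TR − TC: Q=0: -142; Q=1: -154; Q=2: -165; Q=3: -179; Q=4: -202; Q=5: -241; Q=6: -303.
Profit is highest at Q = 0. Equivalently, the lowest AVC in the table is 31/2 ≈ ¥15.50 at Q = 2, and P = ¥4 falls below it — price never covers variable cost, so the firm shuts down and loses only its fixed cost.

Q = 0 (shut down); profit = -¥142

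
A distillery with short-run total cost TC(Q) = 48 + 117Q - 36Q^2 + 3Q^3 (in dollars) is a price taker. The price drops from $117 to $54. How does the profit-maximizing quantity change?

AVC = 117 - 36Q + 3Q^2, minimized at Q = 6 where min AVC = $9. MC = 117 - 72Q + 9Q^2.
At P = $117 ≥ min AVC, set P = MC on the rising branch: Q = 8.
At P = $54 ≥ min AVC, set P = MC: Q = 7. The firm stays open but cuts output.

Output falls from 8 to 7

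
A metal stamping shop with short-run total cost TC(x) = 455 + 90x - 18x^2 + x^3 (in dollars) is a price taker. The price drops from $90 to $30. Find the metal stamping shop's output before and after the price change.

MC = 90 - 36x + 3x^2; the shutdown threshold is min AVC = $9 (at x = 9).
With P = $90 above the shutdown price, P = MC gives x = 12.
At P = $30 ≥ min AVC, set P = MC: x = 10. The firm stays open but cuts output.

Output falls from 12 to 10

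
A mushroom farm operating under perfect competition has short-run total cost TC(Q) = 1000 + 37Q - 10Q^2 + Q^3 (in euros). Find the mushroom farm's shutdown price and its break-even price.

Shutdown price = €12; break-even price = €137

AVC = 37 - 10Q + Q^2; minimized at Q = 5, giving min AVC = €12. That is the shutdown price.
ATC = 1000/Q + 37 - 10Q + Q^2. Setting dATC/dQ = −1000/Q^2 − 10 + 2Q = 0 gives Q = 10 (since 2·10^3 − 10·10^2 = 1000).
min ATC = 1000/10 + 37 − 10·10 + 10^2 = €137. That is the break-even price.
For €12 ≤ P < €137 the firm produces at a loss; below €12 it shuts down.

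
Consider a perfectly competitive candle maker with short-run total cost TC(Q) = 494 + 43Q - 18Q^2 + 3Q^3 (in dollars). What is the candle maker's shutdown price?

$16 per unit

The firm shuts down when price falls below the minimum of average variable cost. AVC = VC/Q = 43 - 18Q + 3Q^2.
dAVC/dQ = -18 + 6Q = 0 gives Q = 3. min AVC = 43 - 18·3 + 3·3^2 = 16.
So the shutdown price is $16.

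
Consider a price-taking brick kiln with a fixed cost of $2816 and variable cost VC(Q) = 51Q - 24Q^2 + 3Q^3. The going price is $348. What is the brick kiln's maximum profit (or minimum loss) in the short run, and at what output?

Profit = -$386 at Q = 9

AVC = 51 - 24Q + 3Q^2; min AVC = $3 at Q = 4. Since P = $348 ≥ min AVC, the firm produces.
With MC = 51 - 48Q + 9Q^2, P = MC on the upward-sloping part at Q* = 9.
TR = 348·9 = 3132. TC = 2816 + 702 = 3518. Profit = 3132 − 3518 = -$386.
By producing, the firm covers all variable cost plus $2430 of fixed cost; shutting down would lose the full $2816.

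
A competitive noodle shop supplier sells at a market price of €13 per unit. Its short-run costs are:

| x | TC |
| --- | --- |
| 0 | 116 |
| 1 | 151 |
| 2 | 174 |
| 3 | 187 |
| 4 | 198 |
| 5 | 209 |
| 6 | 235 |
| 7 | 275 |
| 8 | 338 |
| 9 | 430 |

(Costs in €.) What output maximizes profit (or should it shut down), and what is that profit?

Tabulate TR − TC: x=0: -116; x=1: -138; x=2: -148; x=3: -148; x=4: -146; x=5: -144; x=6: -157; x=7: -184; x=8: -234; x=9: -313.
Profit is highest at x = 0. Equivalently, the lowest AVC in the table is 93/5 ≈ €18.60 at x = 5, and P = €13 falls below it — price never covers variable cost, so the firm shuts down and loses only its fixed cost.

x = 0 (shut down); profit = -€116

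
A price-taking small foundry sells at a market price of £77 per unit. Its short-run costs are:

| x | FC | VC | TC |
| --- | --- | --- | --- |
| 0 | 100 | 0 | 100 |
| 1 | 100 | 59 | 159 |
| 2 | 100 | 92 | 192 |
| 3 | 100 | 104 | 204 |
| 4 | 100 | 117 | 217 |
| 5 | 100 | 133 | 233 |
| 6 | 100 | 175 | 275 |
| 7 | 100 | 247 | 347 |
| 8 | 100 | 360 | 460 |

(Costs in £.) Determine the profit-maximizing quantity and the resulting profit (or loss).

x = 7; profit = £192

Profit at each row (π = 77x − TC): x=0: -100; x=1: -82; x=2: -38; x=3: 27; x=4: 91; x=5: 152; x=6: 187; x=7: 192; x=8: 156.
Profit is maximized at x = 7. AVC there is 247/7 = £35.29 ≤ P, so producing beats shutting down (which would give -£100).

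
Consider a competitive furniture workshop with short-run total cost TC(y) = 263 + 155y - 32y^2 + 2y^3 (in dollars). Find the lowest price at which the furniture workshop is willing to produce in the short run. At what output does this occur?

$27 per unit, at y = 8

The firm shuts down when price falls below the minimum of average variable cost. AVC = VC/y = 155 - 32y + 2y^2.
At the minimum of AVC, MC = AVC. MC = 155 - 64y + 6y^2; setting MC = AVC gives 4y^2 - 32y = 0, so y = 8. min AVC = 27.
The firm shuts down for any P below $27.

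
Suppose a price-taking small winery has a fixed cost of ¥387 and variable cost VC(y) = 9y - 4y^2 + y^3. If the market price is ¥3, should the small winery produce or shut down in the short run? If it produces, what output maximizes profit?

Shut down

Variable cost is VC = 9y - 4y^2 + y^3, so AVC = VC/y = 9 - 4y + y^2 and MC = dTC/dy = 9 - 8y + 3y^2.
AVC is minimized where dAVC/dy = -4 + 2y = 0, at y = 2; min AVC = 9 - 4·2 + 2^2 = ¥5.
P = ¥3 lies below min AVC = ¥5; no output level covers variable cost.
The firm minimizes its loss by shutting down and losing only its fixed cost of ¥387.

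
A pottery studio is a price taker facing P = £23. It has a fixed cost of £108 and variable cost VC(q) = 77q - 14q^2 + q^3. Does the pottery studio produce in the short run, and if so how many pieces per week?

Shut down

Variable cost is VC = 77q - 14q^2 + q^3, so AVC = VC/q = 77 - 14q + q^2 and MC = dTC/dq = 77 - 28q + 3q^2.
AVC hits its minimum where MC = AVC, at q = 7, giving min AVC = 77 - 14·7 + 7^2 = £28.
Since P = £23 < min AVC = £28, price fails to cover variable cost at any output.
Shutting down limits the loss to fixed cost, £108.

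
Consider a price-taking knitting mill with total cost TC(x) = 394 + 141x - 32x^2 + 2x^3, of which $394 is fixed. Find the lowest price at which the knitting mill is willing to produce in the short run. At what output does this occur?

The shutdown price is the minimum of AVC. VC = 141x - 32x^2 + 2x^3, so AVC = 141 - 32x + 2x^2.
At the minimum of AVC, MC = AVC. MC = 141 - 64x + 6x^2; setting MC = AVC gives 4x^2 - 32x = 0, so x = 8. min AVC = 13.
So the shutdown price is $13.

$13 per unit, at x = 8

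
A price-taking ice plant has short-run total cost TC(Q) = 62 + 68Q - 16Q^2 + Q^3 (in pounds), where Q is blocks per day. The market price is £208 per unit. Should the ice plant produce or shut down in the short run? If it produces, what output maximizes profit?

Variable cost is VC = 68Q - 16Q^2 + Q^3, so AVC = VC/Q = 68 - 16Q + Q^2 and MC = dTC/dQ = 68 - 32Q + 3Q^2.
AVC hits its minimum where MC = AVC, at Q = 8, giving min AVC = 68 - 16·8 + 8^2 = £4.
Since P = £208 ≥ min AVC = £4, price covers variable cost and the firm should produce.
Solving P = MC: -140 - 32Q + 3Q^2 = 0 ⇒ Q = -10/3 or 14. On the upward-sloping branch, Q* = 14.
Check: AVC at Q = 14 is £40 ≤ P, so revenue covers variable cost.
Profit = P·Q − TC = 208·14 − 622 = £2290.

Produce at Q = 14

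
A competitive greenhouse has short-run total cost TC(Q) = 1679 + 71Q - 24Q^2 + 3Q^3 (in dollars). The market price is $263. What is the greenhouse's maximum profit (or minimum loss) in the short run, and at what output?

AVC = 71 - 24Q + 3Q^2 has its minimum $23 at Q = 4; price $263 clears that bar, so the firm operates.
With MC = 71 - 48Q + 9Q^2, P = MC on the upward-sloping part at Q* = 8.
TR = 263·8 = 2104. TC = 1679 + 568 = 2247. Profit = 2104 − 2247 = -$143.
That loss of $143 beats the $1679 the firm would lose by shutting down; producing recovers $1536 of fixed cost.

Profit = -$143 at Q = 8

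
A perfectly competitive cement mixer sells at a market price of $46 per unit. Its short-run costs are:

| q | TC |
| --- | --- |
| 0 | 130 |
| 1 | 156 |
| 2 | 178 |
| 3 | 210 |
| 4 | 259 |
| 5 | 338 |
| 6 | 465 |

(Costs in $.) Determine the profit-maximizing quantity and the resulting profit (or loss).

Tabulate TR − TC: q=0: -130; q=1: -110; q=2: -86; q=3: -72; q=4: -75; q=5: -108; q=6: -189.
Profit is maximized at q = 3. AVC there is 80/3 = $26.67 ≤ P, so producing beats shutting down (which would give -$130).

q = 3; profit = -$72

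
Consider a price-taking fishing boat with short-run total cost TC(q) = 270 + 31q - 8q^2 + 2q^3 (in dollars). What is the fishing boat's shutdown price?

$23 per unit

The firm shuts down when price falls below the minimum of average variable cost. AVC = VC/q = 31 - 8q + 2q^2.
dAVC/dq = -8 + 4q = 0 gives q = 2. min AVC = 31 - 8·2 + 2·2^2 = 23.
For P < $23 the firm produces nothing.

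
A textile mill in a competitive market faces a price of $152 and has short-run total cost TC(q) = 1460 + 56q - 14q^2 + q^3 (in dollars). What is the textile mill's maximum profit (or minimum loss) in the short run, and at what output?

AVC = 56 - 14q + q^2; min AVC = $7 at q = 7. Since P = $152 ≥ min AVC, the firm produces.
MC = 56 - 28q + 3q^2. Setting P = MC and taking the root on the rising branch gives q* = 12.
TR = 152·12 = 1824. TC = 1460 + 384 = 1844. Profit = 1824 − 1844 = -$20.
Shutting down would mean losing the fixed cost of $1460, so operating at a loss of $20 is better by $1440.

Profit = -$20 at q = 12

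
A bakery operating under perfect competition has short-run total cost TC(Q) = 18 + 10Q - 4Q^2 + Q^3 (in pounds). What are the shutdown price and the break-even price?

Shutdown price = min AVC. AVC = 10 - 4Q + Q^2, with vertex at Q = 2 and minimum £6.
ATC = 18/Q + 10 - 4Q + Q^2. Setting dATC/dQ = −18/Q^2 − 4 + 2Q = 0 gives Q = 3 (since 2·3^3 − 4·3^2 = 18).
min ATC = 18/3 + 10 − 4·3 + 3^2 = £13. That is the break-even price.
Between these two prices the firm operates at a loss; above £13 it earns a profit.

Shutdown price = £6; break-even price = £13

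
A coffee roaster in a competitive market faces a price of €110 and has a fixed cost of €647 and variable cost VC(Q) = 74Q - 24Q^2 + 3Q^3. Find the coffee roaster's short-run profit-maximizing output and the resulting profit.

AVC = 74 - 24Q + 3Q^2; min AVC = €26 at Q = 4. Since P = €110 ≥ min AVC, the firm produces.
MC = 74 - 48Q + 9Q^2. Setting P = MC and taking the root on the rising branch gives Q* = 6.
TR = 110·6 = 660. TC = 647 + 228 = 875. Profit = 660 − 875 = -€215.
By producing, the firm covers all variable cost plus €432 of fixed cost; shutting down would lose the full €647.

Profit = -€215 at Q = 6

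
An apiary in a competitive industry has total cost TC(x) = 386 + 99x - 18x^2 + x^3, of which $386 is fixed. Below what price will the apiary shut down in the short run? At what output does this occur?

$18 per unit, at x = 9

The firm shuts down when price falls below the minimum of average variable cost. AVC = VC/x = 99 - 18x + x^2.
dAVC/dx = -18 + 2x = 0 gives x = 9. min AVC = 99 - 18·9 + 9^2 = 18.
For P < $18 the firm produces nothing.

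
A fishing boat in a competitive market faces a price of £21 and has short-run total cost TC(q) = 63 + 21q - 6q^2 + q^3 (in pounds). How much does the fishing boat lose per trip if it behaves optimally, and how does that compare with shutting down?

AVC = 21 - 6q + q^2; min AVC = £12 at q = 3. Since P = £21 ≥ min AVC, the firm produces.
MC = 21 - 12q + 3q^2. Setting P = MC and taking the root on the rising branch gives q* = 4.
TR = 21·4 = 84. TC = 63 + 52 = 115. Profit = 84 − 115 = -£31.
Shutting down would mean losing the fixed cost of £63, so operating at a loss of £31 is better by £32.

Profit = -£31 at q = 4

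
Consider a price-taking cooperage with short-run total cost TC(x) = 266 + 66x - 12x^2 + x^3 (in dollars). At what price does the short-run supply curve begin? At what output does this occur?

The firm shuts down when price falls below the minimum of average variable cost. AVC = VC/x = 66 - 12x + x^2.
dAVC/dx = -12 + 2x = 0 gives x = 6. min AVC = 66 - 12·6 + 6^2 = 30.
The firm shuts down for any P below $30.

$30 per unit, at x = 6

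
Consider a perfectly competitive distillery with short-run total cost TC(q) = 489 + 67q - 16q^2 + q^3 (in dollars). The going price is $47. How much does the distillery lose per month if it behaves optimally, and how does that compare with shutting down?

Profit = -$89 at q = 10

AVC = 67 - 16q + q^2 has its minimum $3 at q = 8; price $47 clears that bar, so the firm operates.
MC = 67 - 32q + 3q^2. Setting P = MC and taking the root on the rising branch gives q* = 10.
TR = 47·10 = 470. TC = 489 + 70 = 559. Profit = 470 − 559 = -$89.
Shutting down would mean losing the fixed cost of $489, so operating at a loss of $89 is better by $400.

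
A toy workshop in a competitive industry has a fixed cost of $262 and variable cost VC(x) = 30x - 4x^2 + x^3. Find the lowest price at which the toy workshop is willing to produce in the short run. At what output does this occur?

$26 per unit, at x = 2

The shutdown price is the minimum of AVC. VC = 30x - 4x^2 + x^3, so AVC = 30 - 4x + x^2.
At the minimum of AVC, MC = AVC. MC = 30 - 8x + 3x^2; setting MC = AVC gives 2x^2 - 4x = 0, so x = 2. min AVC = 26.
The firm shuts down for any P below $26.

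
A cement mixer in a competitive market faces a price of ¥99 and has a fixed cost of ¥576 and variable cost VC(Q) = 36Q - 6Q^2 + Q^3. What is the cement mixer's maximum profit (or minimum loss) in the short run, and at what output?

AVC = 36 - 6Q + Q^2 has its minimum ¥27 at Q = 3; price ¥99 clears that bar, so the firm operates.
With MC = 36 - 12Q + 3Q^2, P = MC on the upward-sloping part at Q* = 7.
TR = 99·7 = 693. TC = 576 + 301 = 877. Profit = 693 − 877 = -¥184.
Shutting down would mean losing the fixed cost of ¥576, so operating at a loss of ¥184 is better by ¥392.

Profit = -¥184 at Q = 7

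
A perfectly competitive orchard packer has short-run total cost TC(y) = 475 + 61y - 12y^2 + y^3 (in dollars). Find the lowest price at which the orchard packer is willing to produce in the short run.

Short-run supply begins at min AVC. From VC = 61y - 12y^2 + y^3, AVC = 61 - 12y + y^2.
At the minimum of AVC, MC = AVC. MC = 61 - 24y + 3y^2; setting MC = AVC gives 2y^2 - 12y = 0, so y = 6. min AVC = 25.
So the shutdown price is $25.

$25 per unit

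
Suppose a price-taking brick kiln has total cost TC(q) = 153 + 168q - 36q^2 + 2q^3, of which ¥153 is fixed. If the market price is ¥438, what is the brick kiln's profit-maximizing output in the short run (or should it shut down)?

Produce at q = 15

Strip out fixed cost: VC = 168q - 36q^2 + 2q^3. Then AVC = 168 - 36q + 2q^2 and MC = 168 - 72q + 6q^2.
The AVC parabola has its vertex at q = 36/4 = 9, where AVC = 168 - 36·9 + 2·9^2 = ¥6.
Because ¥438 ≥ ¥6, revenue can cover variable cost; the firm operates.
Set P = MC: 438 = 168 - 72q + 6q^2 → -270 - 72q + 6q^2 = 0. The roots are q = -3 and q = 15; the profit-maximizing output is on the rising part of MC, so q* = 15.
Check: AVC at q = 15 is ¥78 ≤ P, so revenue covers variable cost.
Profit = P·q − TC = 438·15 − 1323 = ¥5247.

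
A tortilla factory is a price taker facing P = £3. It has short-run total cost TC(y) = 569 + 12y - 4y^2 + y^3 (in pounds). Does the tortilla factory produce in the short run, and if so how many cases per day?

Shut down

Strip out fixed cost: VC = 12y - 4y^2 + y^3. Then AVC = 12 - 4y + y^2 and MC = 12 - 8y + 3y^2.
AVC is minimized where dAVC/dy = -4 + 2y = 0, at y = 2; min AVC = 12 - 4·2 + 2^2 = £8.
P = £3 lies below min AVC = £8; no output level covers variable cost.
Shutting down limits the loss to fixed cost, £569.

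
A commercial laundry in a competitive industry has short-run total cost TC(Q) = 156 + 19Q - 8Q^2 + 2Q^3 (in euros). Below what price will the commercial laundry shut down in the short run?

The shutdown price is the minimum of AVC. VC = 19Q - 8Q^2 + 2Q^3, so AVC = 19 - 8Q + 2Q^2.
dAVC/dQ = -8 + 4Q = 0 gives Q = 2. min AVC = 19 - 8·2 + 2·2^2 = 11.
For P < €11 the firm produces nothing.

€11 per unit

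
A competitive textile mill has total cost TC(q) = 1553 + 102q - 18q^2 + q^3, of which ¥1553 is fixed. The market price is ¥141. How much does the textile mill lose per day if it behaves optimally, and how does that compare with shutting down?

Profit = -¥201 at q = 13

AVC = 102 - 18q + q^2 has its minimum ¥21 at q = 9; price ¥141 clears that bar, so the firm operates.
With MC = 102 - 36q + 3q^2, P = MC on the upward-sloping part at q* = 13.
TR = 141·13 = 1833. TC = 1553 + 481 = 2034. Profit = 1833 − 2034 = -¥201.
By producing, the firm covers all variable cost plus ¥1352 of fixed cost; shutting down would lose the full ¥1553.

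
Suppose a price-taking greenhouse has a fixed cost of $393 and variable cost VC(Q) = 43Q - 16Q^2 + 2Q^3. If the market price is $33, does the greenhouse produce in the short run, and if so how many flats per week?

Produce at Q = 5

Variable cost is VC = 43Q - 16Q^2 + 2Q^3, so AVC = VC/Q = 43 - 16Q + 2Q^2 and MC = dTC/dQ = 43 - 32Q + 6Q^2.
AVC is minimized where dAVC/dQ = -16 + 4Q = 0, at Q = 4; min AVC = 43 - 16·4 + 2·4^2 = $11.
Because $33 ≥ $11, revenue can cover variable cost; the firm operates.
Solving P = MC: 10 - 32Q + 6Q^2 = 0 ⇒ Q = 1/3 or 5. On the upward-sloping branch, Q* = 5.
Check: AVC at Q = 5 is $13 ≤ P, so revenue covers variable cost.
Profit = P·Q − TC = 33·5 − 458 = -$293, a loss, but smaller than the $393 fixed cost the firm would lose by shutting down.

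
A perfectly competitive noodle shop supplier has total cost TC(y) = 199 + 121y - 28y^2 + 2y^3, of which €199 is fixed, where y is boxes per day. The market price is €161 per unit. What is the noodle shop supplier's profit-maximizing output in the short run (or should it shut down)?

Produce at y = 10

Variable cost is VC = 121y - 28y^2 + 2y^3, so AVC = VC/y = 121 - 28y + 2y^2 and MC = dTC/dy = 121 - 56y + 6y^2.
AVC is minimized where dAVC/dy = -28 + 4y = 0, at y = 7; min AVC = 121 - 28·7 + 2·7^2 = €23.
Since P = €161 ≥ min AVC = €23, price covers variable cost and the firm should produce.
Set P = MC: 161 = 121 - 56y + 6y^2 → -40 - 56y + 6y^2 = 0. The roots are y = -2/3 and y = 10; the profit-maximizing output is on the rising part of MC, so y* = 10.
Check: AVC at y = 10 is €41 ≤ P, so revenue covers variable cost.
Profit = P·y − TC = 161·10 − 609 = €1001.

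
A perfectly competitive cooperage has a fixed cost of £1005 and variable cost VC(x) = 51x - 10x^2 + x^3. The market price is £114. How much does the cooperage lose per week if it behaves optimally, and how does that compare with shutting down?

AVC = 51 - 10x + x^2 has its minimum £26 at x = 5; price £114 clears that bar, so the firm operates.
With MC = 51 - 20x + 3x^2, P = MC on the upward-sloping part at x* = 9.
TR = 114·9 = 1026. TC = 1005 + 378 = 1383. Profit = 1026 − 1383 = -£357.
Shutting down would mean losing the fixed cost of £1005, so operating at a loss of £357 is better by £648.

Profit = -£357 at x = 9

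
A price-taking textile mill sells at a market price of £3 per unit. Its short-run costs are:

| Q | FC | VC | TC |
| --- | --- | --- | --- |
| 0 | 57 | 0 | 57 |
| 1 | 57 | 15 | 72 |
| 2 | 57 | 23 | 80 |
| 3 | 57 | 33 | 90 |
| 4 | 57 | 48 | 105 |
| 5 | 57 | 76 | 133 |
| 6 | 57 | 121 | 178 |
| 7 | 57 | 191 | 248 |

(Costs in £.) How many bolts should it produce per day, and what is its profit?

Q = 0 (shut down); profit = -£57

Tabulate TR − TC: Q=0: -57; Q=1: -69; Q=2: -74; Q=3: -81; Q=4: -93; Q=5: -118; Q=6: -160; Q=7: -227.
Profit is highest at Q = 0. Equivalently, the lowest AVC in the table is 33/3 ≈ £11 at Q = 3, and P = £3 falls below it — price never covers variable cost, so the firm shuts down and loses only its fixed cost.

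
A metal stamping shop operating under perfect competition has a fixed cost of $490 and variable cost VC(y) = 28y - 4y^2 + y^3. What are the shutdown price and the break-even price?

Shutdown price = $24; break-even price = $119

AVC = 28 - 4y + y^2; minimized at y = 2, giving min AVC = $24. That is the shutdown price.
ATC = 490/y + 28 - 4y + y^2. Setting dATC/dy = −490/y^2 − 4 + 2y = 0 gives y = 7 (since 2·7^3 − 4·7^2 = 490).
min ATC = 490/7 + 28 − 4·7 + 7^2 = $119. That is the break-even price.
Between these two prices the firm operates at a loss; above $119 it earns a profit.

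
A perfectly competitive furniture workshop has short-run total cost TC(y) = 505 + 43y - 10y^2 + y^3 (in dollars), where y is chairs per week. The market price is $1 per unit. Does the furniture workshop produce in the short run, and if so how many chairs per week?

From TC, MC = TC'(y) = 43 - 20y + 3y^2 and AVC = VC/y = 43 - 10y + y^2.
AVC hits its minimum where MC = AVC, at y = 5, giving min AVC = 43 - 10·5 + 5^2 = $18.
Since P = $1 < min AVC = $18, price fails to cover variable cost at any output.
Best response: produce nothing and absorb the $505 fixed cost.

Shut down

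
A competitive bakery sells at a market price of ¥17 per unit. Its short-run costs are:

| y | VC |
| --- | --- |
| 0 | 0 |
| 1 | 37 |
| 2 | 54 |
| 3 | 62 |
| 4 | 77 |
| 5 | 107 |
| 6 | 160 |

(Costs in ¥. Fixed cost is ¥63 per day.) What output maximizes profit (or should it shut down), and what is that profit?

y = 0 (shut down); profit = -¥63

Profit at each row (π = 17y − TC): y=0: -63; y=1: -83; y=2: -83; y=3: -74; y=4: -72; y=5: -85; y=6: -121.
Profit is highest at y = 0. Equivalently, the lowest AVC in the table is 77/4 ≈ ¥19.25 at y = 4, and P = ¥17 falls below it — price never covers variable cost, so the firm shuts down and loses only its fixed cost.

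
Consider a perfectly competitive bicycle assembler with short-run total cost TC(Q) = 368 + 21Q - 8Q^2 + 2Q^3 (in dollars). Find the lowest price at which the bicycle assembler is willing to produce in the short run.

Short-run supply begins at min AVC. From VC = 21Q - 8Q^2 + 2Q^3, AVC = 21 - 8Q + 2Q^2.
dAVC/dQ = -8 + 4Q = 0 gives Q = 2. min AVC = 21 - 8·2 + 2·2^2 = 13.
The firm shuts down for any P below $13.

$13 per unit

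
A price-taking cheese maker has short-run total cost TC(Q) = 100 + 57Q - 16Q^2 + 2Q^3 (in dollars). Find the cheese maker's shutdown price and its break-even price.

Shutdown price = $25; break-even price = $47

AVC = 57 - 16Q + 2Q^2; minimized at Q = 4, giving min AVC = $25. That is the shutdown price.
ATC = 100/Q + 57 - 16Q + 2Q^2. Setting dATC/dQ = −100/Q^2 − 16 + 4Q = 0 gives Q = 5 (since 4·5^3 − 16·5^2 = 100).
min ATC = 100/5 + 57 − 16·5 + 2·5^2 = $47. That is the break-even price.
For $25 ≤ P < $47 the firm produces at a loss; below $25 it shuts down.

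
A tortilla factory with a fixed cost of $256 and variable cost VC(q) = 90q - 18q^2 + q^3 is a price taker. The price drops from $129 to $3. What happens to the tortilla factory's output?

AVC = 90 - 18q + q^2, minimized at q = 9 where min AVC = $9. MC = 90 - 36q + 3q^2.
At P = $129 ≥ min AVC, set P = MC on the rising branch: q = 13.
At P = $3 < min AVC = $9, price no longer covers variable cost at any output, so the firm shuts down: q = 0.

Output falls from 13 to 0 (the firm shuts down)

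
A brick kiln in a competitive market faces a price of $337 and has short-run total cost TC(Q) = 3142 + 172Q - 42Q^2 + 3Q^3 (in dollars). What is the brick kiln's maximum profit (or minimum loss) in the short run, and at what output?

Profit = -$238 at Q = 11

AVC = 172 - 42Q + 3Q^2; min AVC = $25 at Q = 7. Since P = $337 ≥ min AVC, the firm produces.
With MC = 172 - 84Q + 9Q^2, P = MC on the upward-sloping part at Q* = 11.
TR = 337·11 = 3707. TC = 3142 + 803 = 3945. Profit = 3707 − 3945 = -$238.
Shutting down would mean losing the fixed cost of $3142, so operating at a loss of $238 is better by $2904.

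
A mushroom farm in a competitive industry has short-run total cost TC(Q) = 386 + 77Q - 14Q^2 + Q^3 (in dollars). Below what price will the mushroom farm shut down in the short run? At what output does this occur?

$28 per unit, at Q = 7

The firm shuts down when price falls below the minimum of average variable cost. AVC = VC/Q = 77 - 14Q + Q^2.
dAVC/dQ = -14 + 2Q = 0 gives Q = 7. min AVC = 77 - 14·7 + 7^2 = 28.
So the shutdown price is $28.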